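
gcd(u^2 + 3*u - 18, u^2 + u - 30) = u + 6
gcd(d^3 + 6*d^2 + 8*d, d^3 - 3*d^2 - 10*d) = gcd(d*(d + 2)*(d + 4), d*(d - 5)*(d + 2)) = d^2 + 2*d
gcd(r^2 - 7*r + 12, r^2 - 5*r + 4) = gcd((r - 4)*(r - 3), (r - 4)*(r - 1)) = r - 4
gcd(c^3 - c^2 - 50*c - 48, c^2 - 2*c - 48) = c^2 - 2*c - 48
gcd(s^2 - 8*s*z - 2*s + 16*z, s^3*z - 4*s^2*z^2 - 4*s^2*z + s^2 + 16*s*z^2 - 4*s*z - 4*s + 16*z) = 1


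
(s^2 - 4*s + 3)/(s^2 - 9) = (s - 1)/(s + 3)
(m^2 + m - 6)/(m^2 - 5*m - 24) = (m - 2)/(m - 8)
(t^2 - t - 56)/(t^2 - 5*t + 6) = (t^2 - t - 56)/(t^2 - 5*t + 6)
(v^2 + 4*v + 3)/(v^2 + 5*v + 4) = (v + 3)/(v + 4)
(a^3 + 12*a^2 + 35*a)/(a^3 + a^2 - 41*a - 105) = a*(a + 7)/(a^2 - 4*a - 21)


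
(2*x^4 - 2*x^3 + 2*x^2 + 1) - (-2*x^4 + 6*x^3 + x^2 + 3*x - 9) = 4*x^4 - 8*x^3 + x^2 - 3*x + 10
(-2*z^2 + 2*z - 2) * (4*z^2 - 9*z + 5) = -8*z^4 + 26*z^3 - 36*z^2 + 28*z - 10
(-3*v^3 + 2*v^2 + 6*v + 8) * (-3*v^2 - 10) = 9*v^5 - 6*v^4 + 12*v^3 - 44*v^2 - 60*v - 80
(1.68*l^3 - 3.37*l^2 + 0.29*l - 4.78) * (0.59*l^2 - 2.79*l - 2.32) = 0.9912*l^5 - 6.6755*l^4 + 5.6758*l^3 + 4.1891*l^2 + 12.6634*l + 11.0896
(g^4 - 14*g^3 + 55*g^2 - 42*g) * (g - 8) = g^5 - 22*g^4 + 167*g^3 - 482*g^2 + 336*g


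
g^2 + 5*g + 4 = (g + 1)*(g + 4)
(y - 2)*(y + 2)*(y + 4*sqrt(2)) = y^3 + 4*sqrt(2)*y^2 - 4*y - 16*sqrt(2)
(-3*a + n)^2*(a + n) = 9*a^3 + 3*a^2*n - 5*a*n^2 + n^3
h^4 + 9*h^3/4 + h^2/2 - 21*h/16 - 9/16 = (h - 3/4)*(h + 1/2)*(h + 1)*(h + 3/2)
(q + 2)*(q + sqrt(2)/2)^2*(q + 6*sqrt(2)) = q^4 + 2*q^3 + 7*sqrt(2)*q^3 + 25*q^2/2 + 14*sqrt(2)*q^2 + 3*sqrt(2)*q + 25*q + 6*sqrt(2)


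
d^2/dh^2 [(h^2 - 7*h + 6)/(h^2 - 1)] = -14/(h^3 + 3*h^2 + 3*h + 1)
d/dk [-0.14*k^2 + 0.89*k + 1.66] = 0.89 - 0.28*k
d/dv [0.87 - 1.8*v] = -1.80000000000000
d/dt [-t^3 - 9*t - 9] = -3*t^2 - 9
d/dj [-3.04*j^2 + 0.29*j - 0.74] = 0.29 - 6.08*j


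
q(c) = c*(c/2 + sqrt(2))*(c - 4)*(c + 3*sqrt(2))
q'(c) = c*(c/2 + sqrt(2))*(c - 4) + c*(c/2 + sqrt(2))*(c + 3*sqrt(2)) + c*(c - 4)*(c + 3*sqrt(2))/2 + (c/2 + sqrt(2))*(c - 4)*(c + 3*sqrt(2)) = 2*c^3 - 6*c^2 + 15*sqrt(2)*c^2/2 - 20*sqrt(2)*c + 12*c - 24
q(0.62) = -17.57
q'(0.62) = -31.85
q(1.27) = -39.17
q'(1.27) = -33.15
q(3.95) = -5.48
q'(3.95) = 106.81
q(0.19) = -4.84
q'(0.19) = -26.91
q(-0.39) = 8.04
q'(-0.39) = -17.07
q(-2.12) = 9.76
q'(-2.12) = 12.17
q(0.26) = -6.76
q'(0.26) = -27.89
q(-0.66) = 11.95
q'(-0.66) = -11.82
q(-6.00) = 167.21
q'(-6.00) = -192.46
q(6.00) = 542.56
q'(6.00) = 476.13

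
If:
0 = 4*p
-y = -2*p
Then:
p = 0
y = 0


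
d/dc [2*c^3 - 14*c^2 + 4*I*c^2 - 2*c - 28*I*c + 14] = 6*c^2 + c*(-28 + 8*I) - 2 - 28*I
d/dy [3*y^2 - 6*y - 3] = 6*y - 6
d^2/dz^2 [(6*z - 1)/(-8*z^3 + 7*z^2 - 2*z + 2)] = 2*(-1152*z^5 + 1392*z^4 - 646*z^3 - 381*z^2 + 258*z - 34)/(512*z^9 - 1344*z^8 + 1560*z^7 - 1399*z^6 + 1062*z^5 - 570*z^4 + 272*z^3 - 108*z^2 + 24*z - 8)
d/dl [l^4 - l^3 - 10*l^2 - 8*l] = 4*l^3 - 3*l^2 - 20*l - 8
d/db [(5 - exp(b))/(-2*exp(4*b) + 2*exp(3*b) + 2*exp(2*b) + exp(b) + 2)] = (-6*exp(4*b) + 44*exp(3*b) - 28*exp(2*b) - 20*exp(b) - 7)*exp(b)/(4*exp(8*b) - 8*exp(7*b) - 4*exp(6*b) + 4*exp(5*b) + 12*exp(3*b) + 9*exp(2*b) + 4*exp(b) + 4)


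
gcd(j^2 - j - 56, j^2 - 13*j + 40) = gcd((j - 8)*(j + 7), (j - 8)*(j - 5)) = j - 8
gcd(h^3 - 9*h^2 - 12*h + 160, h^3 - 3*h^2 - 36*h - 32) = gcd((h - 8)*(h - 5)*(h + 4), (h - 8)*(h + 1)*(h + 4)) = h^2 - 4*h - 32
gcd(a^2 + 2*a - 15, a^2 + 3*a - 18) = a - 3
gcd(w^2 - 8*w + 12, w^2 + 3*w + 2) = 1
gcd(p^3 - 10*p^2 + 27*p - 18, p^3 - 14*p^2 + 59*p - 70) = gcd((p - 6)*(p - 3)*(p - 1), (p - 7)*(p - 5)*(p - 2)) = 1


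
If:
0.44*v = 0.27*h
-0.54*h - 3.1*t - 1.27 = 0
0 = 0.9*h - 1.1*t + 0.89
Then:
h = -1.23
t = -0.20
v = -0.75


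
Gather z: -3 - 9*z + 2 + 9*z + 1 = 0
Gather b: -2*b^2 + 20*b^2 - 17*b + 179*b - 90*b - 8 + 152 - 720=18*b^2 + 72*b - 576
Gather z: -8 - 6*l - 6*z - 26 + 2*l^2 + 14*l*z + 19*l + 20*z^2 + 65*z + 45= 2*l^2 + 13*l + 20*z^2 + z*(14*l + 59) + 11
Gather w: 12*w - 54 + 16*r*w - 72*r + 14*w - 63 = -72*r + w*(16*r + 26) - 117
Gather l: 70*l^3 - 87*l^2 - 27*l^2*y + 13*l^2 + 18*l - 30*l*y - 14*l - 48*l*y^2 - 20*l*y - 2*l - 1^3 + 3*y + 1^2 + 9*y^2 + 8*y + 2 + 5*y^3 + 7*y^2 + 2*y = 70*l^3 + l^2*(-27*y - 74) + l*(-48*y^2 - 50*y + 2) + 5*y^3 + 16*y^2 + 13*y + 2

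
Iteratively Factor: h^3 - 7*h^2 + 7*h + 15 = (h + 1)*(h^2 - 8*h + 15) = (h - 5)*(h + 1)*(h - 3)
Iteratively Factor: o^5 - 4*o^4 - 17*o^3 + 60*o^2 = (o - 5)*(o^4 + o^3 - 12*o^2) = (o - 5)*(o + 4)*(o^3 - 3*o^2) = (o - 5)*(o - 3)*(o + 4)*(o^2) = o*(o - 5)*(o - 3)*(o + 4)*(o)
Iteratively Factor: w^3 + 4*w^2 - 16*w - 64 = (w + 4)*(w^2 - 16) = (w - 4)*(w + 4)*(w + 4)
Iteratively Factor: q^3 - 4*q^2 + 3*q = (q)*(q^2 - 4*q + 3) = q*(q - 1)*(q - 3)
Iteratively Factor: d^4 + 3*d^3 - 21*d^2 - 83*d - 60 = (d - 5)*(d^3 + 8*d^2 + 19*d + 12) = (d - 5)*(d + 3)*(d^2 + 5*d + 4) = (d - 5)*(d + 3)*(d + 4)*(d + 1)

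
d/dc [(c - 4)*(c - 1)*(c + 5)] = 3*c^2 - 21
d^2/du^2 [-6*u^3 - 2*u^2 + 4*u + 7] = -36*u - 4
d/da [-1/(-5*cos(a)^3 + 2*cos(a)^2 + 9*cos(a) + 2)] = (15*cos(a)^2 - 4*cos(a) - 9)*sin(a)/(-5*cos(a)^3 + 2*cos(a)^2 + 9*cos(a) + 2)^2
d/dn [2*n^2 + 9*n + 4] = 4*n + 9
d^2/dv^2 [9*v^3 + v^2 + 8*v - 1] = 54*v + 2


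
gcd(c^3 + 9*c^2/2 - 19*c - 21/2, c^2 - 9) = c - 3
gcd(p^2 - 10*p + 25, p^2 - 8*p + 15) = p - 5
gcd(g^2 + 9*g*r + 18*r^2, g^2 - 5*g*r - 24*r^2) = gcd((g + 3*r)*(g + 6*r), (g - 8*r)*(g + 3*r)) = g + 3*r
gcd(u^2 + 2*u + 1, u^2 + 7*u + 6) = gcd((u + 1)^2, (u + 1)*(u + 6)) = u + 1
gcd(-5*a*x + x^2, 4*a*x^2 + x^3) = x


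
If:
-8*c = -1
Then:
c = 1/8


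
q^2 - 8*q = q*(q - 8)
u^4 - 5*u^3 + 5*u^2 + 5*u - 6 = (u - 3)*(u - 2)*(u - 1)*(u + 1)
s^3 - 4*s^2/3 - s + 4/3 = (s - 4/3)*(s - 1)*(s + 1)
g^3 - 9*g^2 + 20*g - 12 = (g - 6)*(g - 2)*(g - 1)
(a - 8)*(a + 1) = a^2 - 7*a - 8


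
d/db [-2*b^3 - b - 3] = -6*b^2 - 1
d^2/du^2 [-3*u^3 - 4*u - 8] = -18*u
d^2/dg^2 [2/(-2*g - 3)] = -16/(2*g + 3)^3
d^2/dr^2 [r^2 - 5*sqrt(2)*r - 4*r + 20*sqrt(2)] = 2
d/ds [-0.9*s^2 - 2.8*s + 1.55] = -1.8*s - 2.8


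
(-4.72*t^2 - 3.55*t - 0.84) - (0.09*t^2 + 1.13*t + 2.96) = -4.81*t^2 - 4.68*t - 3.8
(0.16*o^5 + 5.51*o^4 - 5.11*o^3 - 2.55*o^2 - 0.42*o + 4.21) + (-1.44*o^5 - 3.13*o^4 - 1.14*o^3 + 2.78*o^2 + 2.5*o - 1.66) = -1.28*o^5 + 2.38*o^4 - 6.25*o^3 + 0.23*o^2 + 2.08*o + 2.55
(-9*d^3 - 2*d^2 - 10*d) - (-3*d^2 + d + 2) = -9*d^3 + d^2 - 11*d - 2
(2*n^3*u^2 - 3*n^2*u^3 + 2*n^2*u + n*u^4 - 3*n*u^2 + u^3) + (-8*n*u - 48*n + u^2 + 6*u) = 2*n^3*u^2 - 3*n^2*u^3 + 2*n^2*u + n*u^4 - 3*n*u^2 - 8*n*u - 48*n + u^3 + u^2 + 6*u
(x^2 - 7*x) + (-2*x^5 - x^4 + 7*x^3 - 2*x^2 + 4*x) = -2*x^5 - x^4 + 7*x^3 - x^2 - 3*x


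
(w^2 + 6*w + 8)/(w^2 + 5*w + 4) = (w + 2)/(w + 1)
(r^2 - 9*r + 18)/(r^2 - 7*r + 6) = (r - 3)/(r - 1)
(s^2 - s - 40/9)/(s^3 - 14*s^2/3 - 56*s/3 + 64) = (s + 5/3)/(s^2 - 2*s - 24)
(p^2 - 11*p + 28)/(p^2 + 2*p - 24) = (p - 7)/(p + 6)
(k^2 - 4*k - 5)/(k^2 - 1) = (k - 5)/(k - 1)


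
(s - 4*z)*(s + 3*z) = s^2 - s*z - 12*z^2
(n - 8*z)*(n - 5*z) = n^2 - 13*n*z + 40*z^2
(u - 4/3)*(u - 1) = u^2 - 7*u/3 + 4/3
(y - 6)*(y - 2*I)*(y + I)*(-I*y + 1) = -I*y^4 + 6*I*y^3 - 3*I*y^2 + 2*y + 18*I*y - 12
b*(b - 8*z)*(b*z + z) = b^3*z - 8*b^2*z^2 + b^2*z - 8*b*z^2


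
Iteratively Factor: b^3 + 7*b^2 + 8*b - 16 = (b - 1)*(b^2 + 8*b + 16) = (b - 1)*(b + 4)*(b + 4)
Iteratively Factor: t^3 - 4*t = (t)*(t^2 - 4) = t*(t - 2)*(t + 2)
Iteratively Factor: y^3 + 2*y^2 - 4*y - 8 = (y + 2)*(y^2 - 4) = (y + 2)^2*(y - 2)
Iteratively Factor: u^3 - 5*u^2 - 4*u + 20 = (u + 2)*(u^2 - 7*u + 10) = (u - 2)*(u + 2)*(u - 5)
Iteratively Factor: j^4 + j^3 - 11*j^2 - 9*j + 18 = (j + 2)*(j^3 - j^2 - 9*j + 9) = (j + 2)*(j + 3)*(j^2 - 4*j + 3) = (j - 1)*(j + 2)*(j + 3)*(j - 3)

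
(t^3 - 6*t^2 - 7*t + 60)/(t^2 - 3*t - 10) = (t^2 - t - 12)/(t + 2)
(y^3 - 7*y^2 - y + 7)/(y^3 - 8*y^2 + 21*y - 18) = (y^3 - 7*y^2 - y + 7)/(y^3 - 8*y^2 + 21*y - 18)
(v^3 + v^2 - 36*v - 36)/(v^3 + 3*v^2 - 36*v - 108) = (v + 1)/(v + 3)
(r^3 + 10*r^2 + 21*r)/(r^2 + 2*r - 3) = r*(r + 7)/(r - 1)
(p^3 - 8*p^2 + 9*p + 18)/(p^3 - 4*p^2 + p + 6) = (p - 6)/(p - 2)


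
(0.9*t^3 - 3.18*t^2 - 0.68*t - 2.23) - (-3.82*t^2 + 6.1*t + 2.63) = 0.9*t^3 + 0.64*t^2 - 6.78*t - 4.86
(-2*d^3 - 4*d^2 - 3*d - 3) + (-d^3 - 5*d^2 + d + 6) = -3*d^3 - 9*d^2 - 2*d + 3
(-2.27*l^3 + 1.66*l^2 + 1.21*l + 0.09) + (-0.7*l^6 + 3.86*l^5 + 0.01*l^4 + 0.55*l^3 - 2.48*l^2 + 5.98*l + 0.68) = -0.7*l^6 + 3.86*l^5 + 0.01*l^4 - 1.72*l^3 - 0.82*l^2 + 7.19*l + 0.77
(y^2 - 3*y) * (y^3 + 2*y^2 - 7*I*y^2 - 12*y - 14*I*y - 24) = y^5 - y^4 - 7*I*y^4 - 18*y^3 + 7*I*y^3 + 12*y^2 + 42*I*y^2 + 72*y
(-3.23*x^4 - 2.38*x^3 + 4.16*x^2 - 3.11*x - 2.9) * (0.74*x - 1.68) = -2.3902*x^5 + 3.6652*x^4 + 7.0768*x^3 - 9.2902*x^2 + 3.0788*x + 4.872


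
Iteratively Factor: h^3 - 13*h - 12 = (h + 1)*(h^2 - h - 12) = (h + 1)*(h + 3)*(h - 4)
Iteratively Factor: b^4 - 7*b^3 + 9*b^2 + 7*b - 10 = (b - 2)*(b^3 - 5*b^2 - b + 5) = (b - 2)*(b + 1)*(b^2 - 6*b + 5) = (b - 5)*(b - 2)*(b + 1)*(b - 1)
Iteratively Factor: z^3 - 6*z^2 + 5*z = (z - 1)*(z^2 - 5*z) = (z - 5)*(z - 1)*(z)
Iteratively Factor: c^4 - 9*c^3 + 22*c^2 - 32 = (c - 4)*(c^3 - 5*c^2 + 2*c + 8) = (c - 4)*(c - 2)*(c^2 - 3*c - 4) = (c - 4)^2*(c - 2)*(c + 1)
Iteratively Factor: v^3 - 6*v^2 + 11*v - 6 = (v - 3)*(v^2 - 3*v + 2) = (v - 3)*(v - 1)*(v - 2)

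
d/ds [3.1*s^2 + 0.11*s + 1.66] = 6.2*s + 0.11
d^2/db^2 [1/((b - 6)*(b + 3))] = 2*((b - 6)^2 + (b - 6)*(b + 3) + (b + 3)^2)/((b - 6)^3*(b + 3)^3)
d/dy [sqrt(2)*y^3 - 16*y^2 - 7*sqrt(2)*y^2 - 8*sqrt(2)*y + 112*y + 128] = 3*sqrt(2)*y^2 - 32*y - 14*sqrt(2)*y - 8*sqrt(2) + 112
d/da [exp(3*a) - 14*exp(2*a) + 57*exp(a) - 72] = (3*exp(2*a) - 28*exp(a) + 57)*exp(a)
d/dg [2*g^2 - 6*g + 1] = 4*g - 6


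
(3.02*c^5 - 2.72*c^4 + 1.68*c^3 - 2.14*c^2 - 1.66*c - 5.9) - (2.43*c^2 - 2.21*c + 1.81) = 3.02*c^5 - 2.72*c^4 + 1.68*c^3 - 4.57*c^2 + 0.55*c - 7.71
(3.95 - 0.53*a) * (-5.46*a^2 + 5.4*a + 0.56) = 2.8938*a^3 - 24.429*a^2 + 21.0332*a + 2.212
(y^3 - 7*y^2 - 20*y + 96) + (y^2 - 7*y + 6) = y^3 - 6*y^2 - 27*y + 102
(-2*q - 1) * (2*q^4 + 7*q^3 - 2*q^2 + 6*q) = -4*q^5 - 16*q^4 - 3*q^3 - 10*q^2 - 6*q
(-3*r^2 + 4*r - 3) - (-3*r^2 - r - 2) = 5*r - 1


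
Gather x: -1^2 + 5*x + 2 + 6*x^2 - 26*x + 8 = 6*x^2 - 21*x + 9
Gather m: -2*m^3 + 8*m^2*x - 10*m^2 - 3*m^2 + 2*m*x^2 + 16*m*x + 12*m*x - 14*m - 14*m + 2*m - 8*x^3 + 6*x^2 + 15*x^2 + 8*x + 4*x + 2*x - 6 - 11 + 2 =-2*m^3 + m^2*(8*x - 13) + m*(2*x^2 + 28*x - 26) - 8*x^3 + 21*x^2 + 14*x - 15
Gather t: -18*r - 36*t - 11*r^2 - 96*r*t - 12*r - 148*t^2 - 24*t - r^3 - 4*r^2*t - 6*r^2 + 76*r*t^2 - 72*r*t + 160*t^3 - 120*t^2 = -r^3 - 17*r^2 - 30*r + 160*t^3 + t^2*(76*r - 268) + t*(-4*r^2 - 168*r - 60)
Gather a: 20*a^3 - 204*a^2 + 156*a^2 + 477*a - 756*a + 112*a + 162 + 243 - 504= 20*a^3 - 48*a^2 - 167*a - 99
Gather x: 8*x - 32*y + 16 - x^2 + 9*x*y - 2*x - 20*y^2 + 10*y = -x^2 + x*(9*y + 6) - 20*y^2 - 22*y + 16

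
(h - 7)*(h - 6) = h^2 - 13*h + 42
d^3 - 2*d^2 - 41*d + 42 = (d - 7)*(d - 1)*(d + 6)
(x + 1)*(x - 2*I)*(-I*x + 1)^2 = -x^4 - x^3 - 3*x^2 - 3*x - 2*I*x - 2*I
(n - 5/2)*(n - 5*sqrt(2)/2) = n^2 - 5*sqrt(2)*n/2 - 5*n/2 + 25*sqrt(2)/4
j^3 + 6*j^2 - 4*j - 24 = (j - 2)*(j + 2)*(j + 6)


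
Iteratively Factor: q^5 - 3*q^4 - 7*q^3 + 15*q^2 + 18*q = (q + 1)*(q^4 - 4*q^3 - 3*q^2 + 18*q) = q*(q + 1)*(q^3 - 4*q^2 - 3*q + 18) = q*(q - 3)*(q + 1)*(q^2 - q - 6) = q*(q - 3)^2*(q + 1)*(q + 2)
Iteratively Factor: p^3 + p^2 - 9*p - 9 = (p - 3)*(p^2 + 4*p + 3) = (p - 3)*(p + 1)*(p + 3)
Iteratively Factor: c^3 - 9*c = (c + 3)*(c^2 - 3*c) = c*(c + 3)*(c - 3)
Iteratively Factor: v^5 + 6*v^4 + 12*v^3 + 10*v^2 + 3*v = (v + 1)*(v^4 + 5*v^3 + 7*v^2 + 3*v) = v*(v + 1)*(v^3 + 5*v^2 + 7*v + 3) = v*(v + 1)*(v + 3)*(v^2 + 2*v + 1) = v*(v + 1)^2*(v + 3)*(v + 1)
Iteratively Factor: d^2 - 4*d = (d - 4)*(d)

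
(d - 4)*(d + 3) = d^2 - d - 12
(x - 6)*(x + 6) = x^2 - 36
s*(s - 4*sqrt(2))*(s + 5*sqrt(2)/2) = s^3 - 3*sqrt(2)*s^2/2 - 20*s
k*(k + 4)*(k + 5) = k^3 + 9*k^2 + 20*k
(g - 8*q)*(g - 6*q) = g^2 - 14*g*q + 48*q^2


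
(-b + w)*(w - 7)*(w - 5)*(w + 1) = -b*w^3 + 11*b*w^2 - 23*b*w - 35*b + w^4 - 11*w^3 + 23*w^2 + 35*w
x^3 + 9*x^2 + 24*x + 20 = (x + 2)^2*(x + 5)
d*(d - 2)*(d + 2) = d^3 - 4*d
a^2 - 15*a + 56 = (a - 8)*(a - 7)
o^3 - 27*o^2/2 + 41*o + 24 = (o - 8)*(o - 6)*(o + 1/2)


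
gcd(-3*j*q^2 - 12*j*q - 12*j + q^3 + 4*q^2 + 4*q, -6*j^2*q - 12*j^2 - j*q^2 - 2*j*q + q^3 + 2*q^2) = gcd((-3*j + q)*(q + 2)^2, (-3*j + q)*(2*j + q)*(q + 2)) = -3*j*q - 6*j + q^2 + 2*q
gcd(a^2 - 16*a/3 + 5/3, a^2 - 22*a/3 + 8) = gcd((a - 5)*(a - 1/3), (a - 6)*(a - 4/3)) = 1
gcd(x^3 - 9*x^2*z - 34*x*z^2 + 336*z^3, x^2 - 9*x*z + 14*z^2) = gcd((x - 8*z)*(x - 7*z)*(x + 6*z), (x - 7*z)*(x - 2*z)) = x - 7*z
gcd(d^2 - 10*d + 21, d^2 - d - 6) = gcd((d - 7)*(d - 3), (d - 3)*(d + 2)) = d - 3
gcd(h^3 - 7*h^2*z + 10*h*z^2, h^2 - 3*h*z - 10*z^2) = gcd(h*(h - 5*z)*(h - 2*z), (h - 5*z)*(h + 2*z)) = -h + 5*z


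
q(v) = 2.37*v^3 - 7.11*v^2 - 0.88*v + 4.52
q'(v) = 7.11*v^2 - 14.22*v - 0.88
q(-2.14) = -49.38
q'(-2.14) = 62.11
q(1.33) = -3.65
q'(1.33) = -7.22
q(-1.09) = -6.04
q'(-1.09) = 23.07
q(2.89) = -0.20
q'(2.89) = 17.41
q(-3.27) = -151.50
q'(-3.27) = 121.65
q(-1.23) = -9.56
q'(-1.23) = 27.37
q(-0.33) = 3.95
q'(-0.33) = 4.59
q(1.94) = -6.64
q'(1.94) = -1.71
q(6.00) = 255.20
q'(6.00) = 169.76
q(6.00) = 255.20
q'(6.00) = 169.76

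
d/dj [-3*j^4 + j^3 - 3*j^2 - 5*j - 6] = -12*j^3 + 3*j^2 - 6*j - 5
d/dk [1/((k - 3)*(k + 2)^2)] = ((3 - k)*(k + 2) - 2*(k - 3)^2)/((k - 3)^3*(k + 2)^3)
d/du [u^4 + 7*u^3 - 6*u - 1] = 4*u^3 + 21*u^2 - 6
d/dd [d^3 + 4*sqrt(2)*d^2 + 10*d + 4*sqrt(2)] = 3*d^2 + 8*sqrt(2)*d + 10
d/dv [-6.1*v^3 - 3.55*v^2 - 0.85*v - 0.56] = -18.3*v^2 - 7.1*v - 0.85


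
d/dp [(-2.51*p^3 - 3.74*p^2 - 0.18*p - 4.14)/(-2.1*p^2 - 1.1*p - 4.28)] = (5.271*p^4 + 5.522*p^3 + 35.9644*p^2 + 14.6264*p - 3.7836)/(4.41*p^4 + 4.62*p^3 + 19.186*p^2 + 9.416*p + 18.3184)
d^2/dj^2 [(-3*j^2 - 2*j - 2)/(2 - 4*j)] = 15/(8*j^3 - 12*j^2 + 6*j - 1)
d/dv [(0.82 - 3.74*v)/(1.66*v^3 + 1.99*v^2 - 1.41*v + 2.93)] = (12.4168*v^3 + 3.359*v^2 - 3.2636*v - 9.802)/(2.7556*v^6 + 6.6068*v^5 - 0.721099999999999*v^4 + 4.1158*v^3 + 13.6495*v^2 - 8.2626*v + 8.5849)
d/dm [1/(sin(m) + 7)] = -cos(m)/(sin(m) + 7)^2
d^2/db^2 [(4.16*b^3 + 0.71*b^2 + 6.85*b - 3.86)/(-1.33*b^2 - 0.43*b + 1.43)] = (-7.105427357601e-15*b^5 - 3.5527136788005e-15*b^4 - 40.784008*b^3 + 48.213534*b^2 - 115.96359*b + 4.782208)/(2.352637*b^6 + 2.281881*b^5 - 6.85083*b^4 - 4.827395*b^3 + 7.36593*b^2 + 2.637921*b - 2.924207)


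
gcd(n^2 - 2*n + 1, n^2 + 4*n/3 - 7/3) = n - 1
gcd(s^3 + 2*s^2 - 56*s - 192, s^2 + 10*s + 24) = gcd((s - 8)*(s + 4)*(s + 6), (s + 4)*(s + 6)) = s^2 + 10*s + 24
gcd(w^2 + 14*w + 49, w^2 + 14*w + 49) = w^2 + 14*w + 49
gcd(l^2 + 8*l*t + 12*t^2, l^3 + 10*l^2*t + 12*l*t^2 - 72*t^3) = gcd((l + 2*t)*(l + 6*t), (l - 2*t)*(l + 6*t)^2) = l + 6*t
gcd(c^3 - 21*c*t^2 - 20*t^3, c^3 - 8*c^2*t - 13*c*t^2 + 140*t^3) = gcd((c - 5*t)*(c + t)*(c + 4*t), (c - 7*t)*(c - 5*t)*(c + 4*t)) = -c^2 + c*t + 20*t^2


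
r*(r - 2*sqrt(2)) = r^2 - 2*sqrt(2)*r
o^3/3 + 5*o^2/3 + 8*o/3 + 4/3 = (o/3 + 1/3)*(o + 2)^2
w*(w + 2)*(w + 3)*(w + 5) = w^4 + 10*w^3 + 31*w^2 + 30*w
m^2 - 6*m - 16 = (m - 8)*(m + 2)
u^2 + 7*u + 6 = (u + 1)*(u + 6)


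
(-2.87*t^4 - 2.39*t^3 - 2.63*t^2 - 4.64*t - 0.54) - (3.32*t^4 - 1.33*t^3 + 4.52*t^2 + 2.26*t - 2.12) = -6.19*t^4 - 1.06*t^3 - 7.15*t^2 - 6.9*t + 1.58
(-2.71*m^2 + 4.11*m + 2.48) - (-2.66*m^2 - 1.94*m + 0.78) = -0.0499999999999998*m^2 + 6.05*m + 1.7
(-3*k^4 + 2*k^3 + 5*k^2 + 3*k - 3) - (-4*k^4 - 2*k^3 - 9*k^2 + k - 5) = k^4 + 4*k^3 + 14*k^2 + 2*k + 2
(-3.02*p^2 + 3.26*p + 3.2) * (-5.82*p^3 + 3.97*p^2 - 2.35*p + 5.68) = 17.5764*p^5 - 30.9626*p^4 + 1.4152*p^3 - 12.1106*p^2 + 10.9968*p + 18.176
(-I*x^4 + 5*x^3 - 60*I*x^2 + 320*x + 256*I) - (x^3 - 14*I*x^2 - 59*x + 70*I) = -I*x^4 + 4*x^3 - 46*I*x^2 + 379*x + 186*I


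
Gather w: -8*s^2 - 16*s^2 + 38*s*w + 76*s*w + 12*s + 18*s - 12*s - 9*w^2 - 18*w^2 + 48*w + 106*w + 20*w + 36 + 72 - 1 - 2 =-24*s^2 + 18*s - 27*w^2 + w*(114*s + 174) + 105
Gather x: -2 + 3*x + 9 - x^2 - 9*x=-x^2 - 6*x + 7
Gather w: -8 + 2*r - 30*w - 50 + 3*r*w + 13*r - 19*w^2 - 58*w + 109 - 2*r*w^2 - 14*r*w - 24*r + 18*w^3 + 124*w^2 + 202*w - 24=-9*r + 18*w^3 + w^2*(105 - 2*r) + w*(114 - 11*r) + 27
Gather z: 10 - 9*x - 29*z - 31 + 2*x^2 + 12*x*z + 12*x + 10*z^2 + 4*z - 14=2*x^2 + 3*x + 10*z^2 + z*(12*x - 25) - 35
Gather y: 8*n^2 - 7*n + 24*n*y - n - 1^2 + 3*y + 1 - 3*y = 8*n^2 + 24*n*y - 8*n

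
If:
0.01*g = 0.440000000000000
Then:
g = 44.00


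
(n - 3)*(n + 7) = n^2 + 4*n - 21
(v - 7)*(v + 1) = v^2 - 6*v - 7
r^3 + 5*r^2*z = r^2*(r + 5*z)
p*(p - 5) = p^2 - 5*p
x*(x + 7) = x^2 + 7*x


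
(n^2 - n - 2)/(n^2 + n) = (n - 2)/n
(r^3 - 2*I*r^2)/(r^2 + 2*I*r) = r*(r - 2*I)/(r + 2*I)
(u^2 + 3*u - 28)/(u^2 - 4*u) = (u + 7)/u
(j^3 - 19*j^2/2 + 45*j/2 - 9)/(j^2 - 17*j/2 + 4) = (j^2 - 9*j + 18)/(j - 8)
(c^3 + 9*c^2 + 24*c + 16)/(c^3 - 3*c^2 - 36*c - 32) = (c + 4)/(c - 8)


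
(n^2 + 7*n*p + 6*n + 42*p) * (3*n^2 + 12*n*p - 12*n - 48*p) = 3*n^4 + 33*n^3*p + 6*n^3 + 84*n^2*p^2 + 66*n^2*p - 72*n^2 + 168*n*p^2 - 792*n*p - 2016*p^2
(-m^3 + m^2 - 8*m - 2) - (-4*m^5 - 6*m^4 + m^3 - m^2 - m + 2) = 4*m^5 + 6*m^4 - 2*m^3 + 2*m^2 - 7*m - 4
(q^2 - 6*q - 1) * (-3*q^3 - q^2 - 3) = -3*q^5 + 17*q^4 + 9*q^3 - 2*q^2 + 18*q + 3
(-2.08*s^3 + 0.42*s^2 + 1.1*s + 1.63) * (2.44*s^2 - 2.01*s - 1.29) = -5.0752*s^5 + 5.2056*s^4 + 4.523*s^3 + 1.2244*s^2 - 4.6953*s - 2.1027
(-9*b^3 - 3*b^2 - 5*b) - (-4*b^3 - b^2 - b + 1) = -5*b^3 - 2*b^2 - 4*b - 1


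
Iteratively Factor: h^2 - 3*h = (h)*(h - 3)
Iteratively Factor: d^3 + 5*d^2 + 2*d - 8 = (d + 4)*(d^2 + d - 2) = (d + 2)*(d + 4)*(d - 1)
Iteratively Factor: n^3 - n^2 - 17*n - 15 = (n + 1)*(n^2 - 2*n - 15) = (n + 1)*(n + 3)*(n - 5)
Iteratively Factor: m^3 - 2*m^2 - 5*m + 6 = (m + 2)*(m^2 - 4*m + 3) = (m - 3)*(m + 2)*(m - 1)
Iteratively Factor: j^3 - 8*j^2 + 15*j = (j)*(j^2 - 8*j + 15) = j*(j - 3)*(j - 5)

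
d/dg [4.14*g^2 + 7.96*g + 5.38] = 8.28*g + 7.96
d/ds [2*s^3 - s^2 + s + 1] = 6*s^2 - 2*s + 1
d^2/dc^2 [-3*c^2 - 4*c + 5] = -6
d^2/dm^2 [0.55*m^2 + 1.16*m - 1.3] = 1.10000000000000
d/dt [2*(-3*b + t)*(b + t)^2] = 2*(-5*b + 3*t)*(b + t)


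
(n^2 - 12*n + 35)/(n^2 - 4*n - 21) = (n - 5)/(n + 3)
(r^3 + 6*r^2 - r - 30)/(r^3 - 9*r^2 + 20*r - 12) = (r^2 + 8*r + 15)/(r^2 - 7*r + 6)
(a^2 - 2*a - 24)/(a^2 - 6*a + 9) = (a^2 - 2*a - 24)/(a^2 - 6*a + 9)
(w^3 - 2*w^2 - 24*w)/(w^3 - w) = (w^2 - 2*w - 24)/(w^2 - 1)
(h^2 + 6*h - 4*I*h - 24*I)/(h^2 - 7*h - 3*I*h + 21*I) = (h^2 + h*(6 - 4*I) - 24*I)/(h^2 + h*(-7 - 3*I) + 21*I)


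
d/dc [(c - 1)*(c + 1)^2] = (c + 1)*(3*c - 1)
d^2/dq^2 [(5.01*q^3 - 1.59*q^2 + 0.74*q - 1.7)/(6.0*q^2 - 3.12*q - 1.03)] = (-2.27373675443232e-13*q^5 + 2.27373675443232e-13*q^4 + 153.212688*q^3 - 329.556384*q^2 + 250.273854*q - 62.23875)/(216.0*q^6 - 336.96*q^5 + 63.9792*q^4 + 85.318272*q^3 - 10.983096*q^2 - 9.930024*q - 1.092727)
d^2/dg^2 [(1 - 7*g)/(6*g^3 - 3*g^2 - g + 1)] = 2*(-(7*g - 1)*(-18*g^2 + 6*g + 1)^2 + (126*g^2 - 42*g + 3*(6*g - 1)*(7*g - 1) - 7)*(6*g^3 - 3*g^2 - g + 1))/(6*g^3 - 3*g^2 - g + 1)^3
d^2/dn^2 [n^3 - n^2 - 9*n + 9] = 6*n - 2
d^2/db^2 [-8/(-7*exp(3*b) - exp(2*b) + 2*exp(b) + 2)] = 8*((-63*exp(2*b) - 4*exp(b) + 2)*(7*exp(3*b) + exp(2*b) - 2*exp(b) - 2) + 2*(21*exp(2*b) + 2*exp(b) - 2)^2*exp(b))*exp(b)/(7*exp(3*b) + exp(2*b) - 2*exp(b) - 2)^3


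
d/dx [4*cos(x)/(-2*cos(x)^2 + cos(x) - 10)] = 8*(sin(x)^2 + 4)*sin(x)/(cos(x) - cos(2*x) - 11)^2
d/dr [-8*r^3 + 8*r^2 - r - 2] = -24*r^2 + 16*r - 1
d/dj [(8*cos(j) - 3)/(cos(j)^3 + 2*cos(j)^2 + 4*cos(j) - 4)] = 16*(-7*sin(j)^2 + 4*cos(3*j) + 27)*sin(j)/(-8*sin(j)^2 + 19*cos(j) + cos(3*j) - 8)^2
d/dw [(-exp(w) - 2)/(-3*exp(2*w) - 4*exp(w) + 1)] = (-2*(exp(w) + 2)*(3*exp(w) + 2) + 3*exp(2*w) + 4*exp(w) - 1)*exp(w)/(3*exp(2*w) + 4*exp(w) - 1)^2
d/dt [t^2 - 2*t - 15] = 2*t - 2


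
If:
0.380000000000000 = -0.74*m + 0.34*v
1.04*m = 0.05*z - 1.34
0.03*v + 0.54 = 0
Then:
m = -8.78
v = -18.00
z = -155.90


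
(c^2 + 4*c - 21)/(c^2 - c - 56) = (c - 3)/(c - 8)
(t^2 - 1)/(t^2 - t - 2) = (t - 1)/(t - 2)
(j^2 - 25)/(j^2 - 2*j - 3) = (25 - j^2)/(-j^2 + 2*j + 3)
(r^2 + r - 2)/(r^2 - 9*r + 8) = (r + 2)/(r - 8)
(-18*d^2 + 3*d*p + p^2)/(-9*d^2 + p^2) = (6*d + p)/(3*d + p)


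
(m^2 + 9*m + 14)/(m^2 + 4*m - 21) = (m + 2)/(m - 3)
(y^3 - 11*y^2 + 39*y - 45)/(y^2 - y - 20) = (y^2 - 6*y + 9)/(y + 4)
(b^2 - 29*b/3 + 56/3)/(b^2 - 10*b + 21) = (b - 8/3)/(b - 3)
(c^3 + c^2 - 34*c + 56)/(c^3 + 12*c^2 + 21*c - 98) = (c - 4)/(c + 7)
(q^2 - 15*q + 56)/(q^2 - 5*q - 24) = (q - 7)/(q + 3)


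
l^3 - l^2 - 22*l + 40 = (l - 4)*(l - 2)*(l + 5)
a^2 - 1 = (a - 1)*(a + 1)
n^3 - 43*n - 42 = (n - 7)*(n + 1)*(n + 6)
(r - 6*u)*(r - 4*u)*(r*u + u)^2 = r^4*u^2 - 10*r^3*u^3 + 2*r^3*u^2 + 24*r^2*u^4 - 20*r^2*u^3 + r^2*u^2 + 48*r*u^4 - 10*r*u^3 + 24*u^4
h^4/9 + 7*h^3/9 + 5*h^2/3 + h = h*(h/3 + 1/3)*(h/3 + 1)*(h + 3)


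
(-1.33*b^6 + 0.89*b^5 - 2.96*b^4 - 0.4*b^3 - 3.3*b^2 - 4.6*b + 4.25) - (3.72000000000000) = -1.33*b^6 + 0.89*b^5 - 2.96*b^4 - 0.4*b^3 - 3.3*b^2 - 4.6*b + 0.53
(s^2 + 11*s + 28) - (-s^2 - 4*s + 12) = 2*s^2 + 15*s + 16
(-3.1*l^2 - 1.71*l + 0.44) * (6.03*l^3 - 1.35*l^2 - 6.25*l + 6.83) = -18.693*l^5 - 6.1263*l^4 + 24.3367*l^3 - 11.0795*l^2 - 14.4293*l + 3.0052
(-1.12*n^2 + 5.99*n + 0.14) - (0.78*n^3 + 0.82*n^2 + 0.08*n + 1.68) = -0.78*n^3 - 1.94*n^2 + 5.91*n - 1.54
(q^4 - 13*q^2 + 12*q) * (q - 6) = q^5 - 6*q^4 - 13*q^3 + 90*q^2 - 72*q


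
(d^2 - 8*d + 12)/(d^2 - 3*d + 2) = (d - 6)/(d - 1)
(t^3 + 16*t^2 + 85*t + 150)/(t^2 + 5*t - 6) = (t^2 + 10*t + 25)/(t - 1)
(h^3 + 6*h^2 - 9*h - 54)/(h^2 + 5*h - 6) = (h^2 - 9)/(h - 1)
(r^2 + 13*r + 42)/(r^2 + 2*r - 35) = (r + 6)/(r - 5)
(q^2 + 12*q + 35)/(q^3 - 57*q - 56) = (q + 5)/(q^2 - 7*q - 8)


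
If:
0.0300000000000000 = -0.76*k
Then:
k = -0.04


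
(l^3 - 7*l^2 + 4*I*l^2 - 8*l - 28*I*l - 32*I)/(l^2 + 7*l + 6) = (l^2 + 4*l*(-2 + I) - 32*I)/(l + 6)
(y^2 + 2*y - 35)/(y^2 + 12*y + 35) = (y - 5)/(y + 5)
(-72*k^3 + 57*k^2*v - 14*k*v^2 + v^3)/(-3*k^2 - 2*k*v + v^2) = (24*k^2 - 11*k*v + v^2)/(k + v)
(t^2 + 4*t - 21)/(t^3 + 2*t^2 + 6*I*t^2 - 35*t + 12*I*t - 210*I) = (t - 3)/(t^2 + t*(-5 + 6*I) - 30*I)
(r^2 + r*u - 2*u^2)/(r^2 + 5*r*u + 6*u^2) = (r - u)/(r + 3*u)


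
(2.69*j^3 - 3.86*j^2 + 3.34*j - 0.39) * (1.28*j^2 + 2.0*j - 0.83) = 3.4432*j^5 + 0.4392*j^4 - 5.6775*j^3 + 9.3846*j^2 - 3.5522*j + 0.3237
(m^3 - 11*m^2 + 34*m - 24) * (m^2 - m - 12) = m^5 - 12*m^4 + 33*m^3 + 74*m^2 - 384*m + 288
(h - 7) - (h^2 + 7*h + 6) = -h^2 - 6*h - 13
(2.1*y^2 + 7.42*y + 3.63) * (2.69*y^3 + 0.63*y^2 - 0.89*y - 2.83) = 5.649*y^5 + 21.2828*y^4 + 12.5703*y^3 - 10.2599*y^2 - 24.2293*y - 10.2729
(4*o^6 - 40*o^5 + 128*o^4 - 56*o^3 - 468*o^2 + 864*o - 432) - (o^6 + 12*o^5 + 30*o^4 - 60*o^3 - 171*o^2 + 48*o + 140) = 3*o^6 - 52*o^5 + 98*o^4 + 4*o^3 - 297*o^2 + 816*o - 572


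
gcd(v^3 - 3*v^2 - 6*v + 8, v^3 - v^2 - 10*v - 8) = v^2 - 2*v - 8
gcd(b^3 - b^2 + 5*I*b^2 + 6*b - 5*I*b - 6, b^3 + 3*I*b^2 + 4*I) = b - I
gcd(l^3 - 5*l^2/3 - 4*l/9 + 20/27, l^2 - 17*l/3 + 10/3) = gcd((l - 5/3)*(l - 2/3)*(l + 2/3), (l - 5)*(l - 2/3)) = l - 2/3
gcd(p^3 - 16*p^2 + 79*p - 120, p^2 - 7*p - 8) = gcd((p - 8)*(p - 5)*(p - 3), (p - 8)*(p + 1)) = p - 8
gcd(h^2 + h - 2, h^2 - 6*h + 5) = h - 1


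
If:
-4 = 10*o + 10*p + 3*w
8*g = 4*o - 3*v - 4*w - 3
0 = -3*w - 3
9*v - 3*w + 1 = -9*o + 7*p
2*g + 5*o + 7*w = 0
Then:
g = 469/352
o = 763/880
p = -851/880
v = -227/110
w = -1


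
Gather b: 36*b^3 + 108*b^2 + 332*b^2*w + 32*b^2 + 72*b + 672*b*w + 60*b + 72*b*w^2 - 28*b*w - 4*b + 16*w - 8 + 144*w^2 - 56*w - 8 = 36*b^3 + b^2*(332*w + 140) + b*(72*w^2 + 644*w + 128) + 144*w^2 - 40*w - 16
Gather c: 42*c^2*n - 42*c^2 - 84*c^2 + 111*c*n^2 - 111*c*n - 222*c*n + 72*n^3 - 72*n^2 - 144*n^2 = c^2*(42*n - 126) + c*(111*n^2 - 333*n) + 72*n^3 - 216*n^2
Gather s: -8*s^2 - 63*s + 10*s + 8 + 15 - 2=-8*s^2 - 53*s + 21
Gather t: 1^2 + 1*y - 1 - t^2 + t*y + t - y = -t^2 + t*(y + 1)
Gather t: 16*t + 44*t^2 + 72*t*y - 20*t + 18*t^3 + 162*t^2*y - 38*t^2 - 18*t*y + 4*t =18*t^3 + t^2*(162*y + 6) + 54*t*y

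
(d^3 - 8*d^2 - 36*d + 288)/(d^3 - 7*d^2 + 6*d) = (d^2 - 2*d - 48)/(d*(d - 1))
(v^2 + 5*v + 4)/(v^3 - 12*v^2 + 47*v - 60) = (v^2 + 5*v + 4)/(v^3 - 12*v^2 + 47*v - 60)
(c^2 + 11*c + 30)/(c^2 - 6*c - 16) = (c^2 + 11*c + 30)/(c^2 - 6*c - 16)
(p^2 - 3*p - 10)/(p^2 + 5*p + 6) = (p - 5)/(p + 3)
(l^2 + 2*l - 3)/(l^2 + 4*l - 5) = (l + 3)/(l + 5)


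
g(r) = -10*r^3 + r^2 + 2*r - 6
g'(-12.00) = -4342.00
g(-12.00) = 17394.00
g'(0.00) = 2.00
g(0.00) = -6.00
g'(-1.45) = -63.98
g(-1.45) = 23.69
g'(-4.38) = -582.29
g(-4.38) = 844.70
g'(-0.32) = -1.71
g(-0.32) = -6.21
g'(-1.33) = -53.73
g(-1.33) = 16.64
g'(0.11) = 1.86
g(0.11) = -5.78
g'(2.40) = -166.00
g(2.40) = -133.68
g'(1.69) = -80.30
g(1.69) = -48.03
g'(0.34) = -0.79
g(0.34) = -5.60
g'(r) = -30*r^2 + 2*r + 2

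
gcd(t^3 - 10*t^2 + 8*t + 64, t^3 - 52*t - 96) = t^2 - 6*t - 16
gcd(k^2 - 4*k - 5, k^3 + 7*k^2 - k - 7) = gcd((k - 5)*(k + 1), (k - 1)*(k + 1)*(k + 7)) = k + 1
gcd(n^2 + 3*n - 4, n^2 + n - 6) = 1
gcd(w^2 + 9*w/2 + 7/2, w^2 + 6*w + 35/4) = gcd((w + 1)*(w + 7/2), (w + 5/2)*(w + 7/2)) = w + 7/2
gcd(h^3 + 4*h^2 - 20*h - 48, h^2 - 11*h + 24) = 1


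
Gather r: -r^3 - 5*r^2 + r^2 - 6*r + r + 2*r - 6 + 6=-r^3 - 4*r^2 - 3*r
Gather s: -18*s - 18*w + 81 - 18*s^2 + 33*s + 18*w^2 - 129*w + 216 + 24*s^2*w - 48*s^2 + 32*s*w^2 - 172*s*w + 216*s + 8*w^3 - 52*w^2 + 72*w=s^2*(24*w - 66) + s*(32*w^2 - 172*w + 231) + 8*w^3 - 34*w^2 - 75*w + 297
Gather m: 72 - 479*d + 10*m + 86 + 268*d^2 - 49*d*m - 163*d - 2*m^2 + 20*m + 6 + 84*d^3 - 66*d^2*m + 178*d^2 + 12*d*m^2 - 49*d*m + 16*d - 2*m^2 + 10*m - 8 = 84*d^3 + 446*d^2 - 626*d + m^2*(12*d - 4) + m*(-66*d^2 - 98*d + 40) + 156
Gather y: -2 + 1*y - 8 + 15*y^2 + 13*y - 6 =15*y^2 + 14*y - 16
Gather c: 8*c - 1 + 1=8*c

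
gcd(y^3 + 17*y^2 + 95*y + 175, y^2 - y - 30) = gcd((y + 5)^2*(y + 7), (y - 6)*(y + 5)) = y + 5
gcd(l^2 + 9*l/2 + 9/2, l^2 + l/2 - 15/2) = l + 3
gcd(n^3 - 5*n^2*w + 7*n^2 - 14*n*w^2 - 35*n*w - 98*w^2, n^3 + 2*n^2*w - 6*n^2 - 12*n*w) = n + 2*w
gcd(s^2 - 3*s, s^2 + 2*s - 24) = 1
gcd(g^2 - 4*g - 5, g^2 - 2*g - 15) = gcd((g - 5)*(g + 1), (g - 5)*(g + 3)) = g - 5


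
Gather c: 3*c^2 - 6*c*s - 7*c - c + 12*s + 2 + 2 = 3*c^2 + c*(-6*s - 8) + 12*s + 4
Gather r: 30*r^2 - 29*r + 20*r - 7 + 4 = 30*r^2 - 9*r - 3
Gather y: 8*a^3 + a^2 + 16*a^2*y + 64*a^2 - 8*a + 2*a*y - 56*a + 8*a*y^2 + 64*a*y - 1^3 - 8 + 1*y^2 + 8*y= 8*a^3 + 65*a^2 - 64*a + y^2*(8*a + 1) + y*(16*a^2 + 66*a + 8) - 9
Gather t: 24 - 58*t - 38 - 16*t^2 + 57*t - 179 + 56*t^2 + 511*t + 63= 40*t^2 + 510*t - 130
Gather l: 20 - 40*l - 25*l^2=-25*l^2 - 40*l + 20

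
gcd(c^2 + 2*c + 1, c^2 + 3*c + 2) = c + 1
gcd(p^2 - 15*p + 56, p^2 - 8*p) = p - 8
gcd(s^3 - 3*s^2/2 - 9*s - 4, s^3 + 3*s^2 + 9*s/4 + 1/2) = s^2 + 5*s/2 + 1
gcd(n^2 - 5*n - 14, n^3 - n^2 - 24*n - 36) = n + 2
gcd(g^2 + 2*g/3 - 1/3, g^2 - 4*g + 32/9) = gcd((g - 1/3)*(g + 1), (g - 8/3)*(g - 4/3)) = 1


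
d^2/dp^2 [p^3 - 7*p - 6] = 6*p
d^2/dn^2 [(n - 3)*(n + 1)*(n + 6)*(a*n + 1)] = 12*a*n^2 + 24*a*n - 30*a + 6*n + 8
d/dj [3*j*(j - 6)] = 6*j - 18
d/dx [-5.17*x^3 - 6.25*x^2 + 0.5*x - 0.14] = -15.51*x^2 - 12.5*x + 0.5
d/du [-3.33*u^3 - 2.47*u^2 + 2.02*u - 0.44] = -9.99*u^2 - 4.94*u + 2.02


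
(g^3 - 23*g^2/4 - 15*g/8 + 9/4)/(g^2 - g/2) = g - 21/4 - 9/(2*g)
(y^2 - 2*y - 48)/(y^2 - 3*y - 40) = (y + 6)/(y + 5)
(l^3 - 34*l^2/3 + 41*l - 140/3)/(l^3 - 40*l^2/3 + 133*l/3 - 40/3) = (3*l^2 - 19*l + 28)/(3*l^2 - 25*l + 8)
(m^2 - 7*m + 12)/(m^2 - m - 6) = (m - 4)/(m + 2)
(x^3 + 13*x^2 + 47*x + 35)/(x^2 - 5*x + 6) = (x^3 + 13*x^2 + 47*x + 35)/(x^2 - 5*x + 6)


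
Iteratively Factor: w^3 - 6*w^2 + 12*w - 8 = (w - 2)*(w^2 - 4*w + 4) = (w - 2)^2*(w - 2)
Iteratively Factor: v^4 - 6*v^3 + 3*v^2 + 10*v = (v)*(v^3 - 6*v^2 + 3*v + 10) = v*(v - 5)*(v^2 - v - 2) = v*(v - 5)*(v + 1)*(v - 2)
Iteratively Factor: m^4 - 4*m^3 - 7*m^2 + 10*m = (m - 5)*(m^3 + m^2 - 2*m) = (m - 5)*(m - 1)*(m^2 + 2*m) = m*(m - 5)*(m - 1)*(m + 2)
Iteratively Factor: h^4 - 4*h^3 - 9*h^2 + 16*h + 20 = (h - 2)*(h^3 - 2*h^2 - 13*h - 10) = (h - 5)*(h - 2)*(h^2 + 3*h + 2) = (h - 5)*(h - 2)*(h + 2)*(h + 1)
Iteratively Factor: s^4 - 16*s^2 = (s)*(s^3 - 16*s) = s*(s + 4)*(s^2 - 4*s) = s*(s - 4)*(s + 4)*(s)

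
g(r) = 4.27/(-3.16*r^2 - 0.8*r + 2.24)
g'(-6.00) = -0.01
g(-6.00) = -0.04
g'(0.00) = 0.68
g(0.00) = 1.91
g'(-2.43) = -0.30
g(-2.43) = -0.29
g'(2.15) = 0.31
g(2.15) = -0.30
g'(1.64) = 0.83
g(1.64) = -0.56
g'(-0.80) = -24.71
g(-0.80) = 4.98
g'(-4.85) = -0.03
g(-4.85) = -0.06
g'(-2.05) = -0.59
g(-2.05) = -0.45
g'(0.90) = 25.63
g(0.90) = -4.11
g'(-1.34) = -5.87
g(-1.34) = -1.81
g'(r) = 4.27*(6.32*r + 0.8)/(-3.16*r^2 - 0.8*r + 2.24)^2 = (26.9864*r + 3.416)/(3.16*r^2 + 0.8*r - 2.24)^2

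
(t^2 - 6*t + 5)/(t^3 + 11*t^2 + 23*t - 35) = (t - 5)/(t^2 + 12*t + 35)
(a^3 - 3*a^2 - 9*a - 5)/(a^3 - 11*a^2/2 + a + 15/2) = 2*(a + 1)/(2*a - 3)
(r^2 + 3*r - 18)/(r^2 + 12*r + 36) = (r - 3)/(r + 6)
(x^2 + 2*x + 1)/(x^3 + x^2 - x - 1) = 1/(x - 1)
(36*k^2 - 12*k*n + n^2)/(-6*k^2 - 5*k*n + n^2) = (-6*k + n)/(k + n)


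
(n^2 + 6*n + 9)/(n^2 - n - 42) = (n^2 + 6*n + 9)/(n^2 - n - 42)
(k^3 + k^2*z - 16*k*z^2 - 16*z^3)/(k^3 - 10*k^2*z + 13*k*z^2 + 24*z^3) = (k^2 - 16*z^2)/(k^2 - 11*k*z + 24*z^2)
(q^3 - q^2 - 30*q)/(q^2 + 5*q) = q - 6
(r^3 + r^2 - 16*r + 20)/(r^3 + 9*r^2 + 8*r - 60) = (r - 2)/(r + 6)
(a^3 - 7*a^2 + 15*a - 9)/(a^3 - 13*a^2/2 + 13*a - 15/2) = 2*(a - 3)/(2*a - 5)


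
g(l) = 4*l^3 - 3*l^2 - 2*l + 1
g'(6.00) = 394.00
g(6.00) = 745.00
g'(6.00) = 394.00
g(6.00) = 745.00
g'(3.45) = 120.13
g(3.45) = 122.65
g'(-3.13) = 134.34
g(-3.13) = -144.79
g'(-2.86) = 113.32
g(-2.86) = -111.39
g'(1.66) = 21.11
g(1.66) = 7.71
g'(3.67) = 137.61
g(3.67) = 150.98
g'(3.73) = 142.57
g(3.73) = 159.38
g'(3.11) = 95.41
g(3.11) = 86.08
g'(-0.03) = -1.81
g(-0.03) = 1.06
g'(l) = 12*l^2 - 6*l - 2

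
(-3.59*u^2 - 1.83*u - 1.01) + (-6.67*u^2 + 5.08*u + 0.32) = -10.26*u^2 + 3.25*u - 0.69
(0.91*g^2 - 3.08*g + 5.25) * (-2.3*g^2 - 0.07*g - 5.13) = -2.093*g^4 + 7.0203*g^3 - 16.5277*g^2 + 15.4329*g - 26.9325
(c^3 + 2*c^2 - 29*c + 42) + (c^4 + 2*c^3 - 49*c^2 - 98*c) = c^4 + 3*c^3 - 47*c^2 - 127*c + 42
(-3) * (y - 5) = 15 - 3*y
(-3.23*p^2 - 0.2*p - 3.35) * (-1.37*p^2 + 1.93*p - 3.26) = 4.4251*p^4 - 5.9599*p^3 + 14.7333*p^2 - 5.8135*p + 10.921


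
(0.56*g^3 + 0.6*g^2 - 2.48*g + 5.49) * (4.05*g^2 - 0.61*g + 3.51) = 2.268*g^5 + 2.0884*g^4 - 8.4444*g^3 + 25.8533*g^2 - 12.0537*g + 19.2699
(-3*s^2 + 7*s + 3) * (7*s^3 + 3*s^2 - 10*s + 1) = -21*s^5 + 40*s^4 + 72*s^3 - 64*s^2 - 23*s + 3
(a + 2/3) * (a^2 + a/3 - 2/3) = a^3 + a^2 - 4*a/9 - 4/9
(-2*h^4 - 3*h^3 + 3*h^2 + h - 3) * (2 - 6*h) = 12*h^5 + 14*h^4 - 24*h^3 + 20*h - 6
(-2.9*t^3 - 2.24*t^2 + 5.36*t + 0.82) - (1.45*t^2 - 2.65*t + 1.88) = -2.9*t^3 - 3.69*t^2 + 8.01*t - 1.06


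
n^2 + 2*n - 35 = (n - 5)*(n + 7)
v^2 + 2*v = v*(v + 2)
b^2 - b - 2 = (b - 2)*(b + 1)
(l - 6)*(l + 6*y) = l^2 + 6*l*y - 6*l - 36*y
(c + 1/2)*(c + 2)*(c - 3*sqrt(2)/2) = c^3 - 3*sqrt(2)*c^2/2 + 5*c^2/2 - 15*sqrt(2)*c/4 + c - 3*sqrt(2)/2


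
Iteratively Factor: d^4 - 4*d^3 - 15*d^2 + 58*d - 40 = (d - 2)*(d^3 - 2*d^2 - 19*d + 20) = (d - 2)*(d - 1)*(d^2 - d - 20) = (d - 2)*(d - 1)*(d + 4)*(d - 5)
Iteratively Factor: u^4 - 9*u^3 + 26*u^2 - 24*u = (u - 4)*(u^3 - 5*u^2 + 6*u) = u*(u - 4)*(u^2 - 5*u + 6) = u*(u - 4)*(u - 2)*(u - 3)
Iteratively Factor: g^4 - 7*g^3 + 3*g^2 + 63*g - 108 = (g - 3)*(g^3 - 4*g^2 - 9*g + 36) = (g - 4)*(g - 3)*(g^2 - 9) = (g - 4)*(g - 3)*(g + 3)*(g - 3)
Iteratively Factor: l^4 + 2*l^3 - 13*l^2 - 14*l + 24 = (l - 3)*(l^3 + 5*l^2 + 2*l - 8) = (l - 3)*(l + 2)*(l^2 + 3*l - 4) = (l - 3)*(l + 2)*(l + 4)*(l - 1)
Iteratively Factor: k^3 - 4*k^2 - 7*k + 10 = (k - 1)*(k^2 - 3*k - 10) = (k - 5)*(k - 1)*(k + 2)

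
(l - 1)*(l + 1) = l^2 - 1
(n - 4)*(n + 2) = n^2 - 2*n - 8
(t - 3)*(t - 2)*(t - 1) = t^3 - 6*t^2 + 11*t - 6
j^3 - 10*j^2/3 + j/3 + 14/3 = (j - 7/3)*(j - 2)*(j + 1)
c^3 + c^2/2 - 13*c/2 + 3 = (c - 2)*(c - 1/2)*(c + 3)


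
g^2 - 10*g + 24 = (g - 6)*(g - 4)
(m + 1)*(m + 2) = m^2 + 3*m + 2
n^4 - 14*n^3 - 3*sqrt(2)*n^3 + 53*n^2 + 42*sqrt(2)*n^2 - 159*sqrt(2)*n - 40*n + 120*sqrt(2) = (n - 8)*(n - 5)*(n - 1)*(n - 3*sqrt(2))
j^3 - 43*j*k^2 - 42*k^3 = (j - 7*k)*(j + k)*(j + 6*k)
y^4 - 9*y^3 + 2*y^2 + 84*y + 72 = (y - 6)^2*(y + 1)*(y + 2)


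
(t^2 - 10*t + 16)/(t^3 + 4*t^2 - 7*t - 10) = (t - 8)/(t^2 + 6*t + 5)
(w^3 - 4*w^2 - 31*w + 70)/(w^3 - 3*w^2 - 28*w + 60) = (w - 7)/(w - 6)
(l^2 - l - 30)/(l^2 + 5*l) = (l - 6)/l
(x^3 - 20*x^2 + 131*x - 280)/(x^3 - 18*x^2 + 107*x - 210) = (x - 8)/(x - 6)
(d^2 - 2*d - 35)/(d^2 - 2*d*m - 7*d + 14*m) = (d + 5)/(d - 2*m)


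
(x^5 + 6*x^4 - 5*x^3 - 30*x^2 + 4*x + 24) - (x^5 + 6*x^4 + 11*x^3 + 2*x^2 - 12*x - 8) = -16*x^3 - 32*x^2 + 16*x + 32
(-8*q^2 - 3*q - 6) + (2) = -8*q^2 - 3*q - 4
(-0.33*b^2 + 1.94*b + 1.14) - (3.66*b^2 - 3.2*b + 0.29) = -3.99*b^2 + 5.14*b + 0.85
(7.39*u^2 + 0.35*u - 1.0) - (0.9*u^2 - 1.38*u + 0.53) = 6.49*u^2 + 1.73*u - 1.53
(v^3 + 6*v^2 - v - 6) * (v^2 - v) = v^5 + 5*v^4 - 7*v^3 - 5*v^2 + 6*v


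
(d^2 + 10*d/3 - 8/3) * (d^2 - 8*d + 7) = d^4 - 14*d^3/3 - 67*d^2/3 + 134*d/3 - 56/3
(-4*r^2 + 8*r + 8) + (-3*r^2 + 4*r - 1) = -7*r^2 + 12*r + 7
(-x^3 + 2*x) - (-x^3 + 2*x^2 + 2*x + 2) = -2*x^2 - 2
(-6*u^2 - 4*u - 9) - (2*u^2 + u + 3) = -8*u^2 - 5*u - 12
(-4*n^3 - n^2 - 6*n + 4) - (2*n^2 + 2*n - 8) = -4*n^3 - 3*n^2 - 8*n + 12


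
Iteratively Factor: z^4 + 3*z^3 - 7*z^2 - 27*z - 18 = (z + 3)*(z^3 - 7*z - 6) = (z + 2)*(z + 3)*(z^2 - 2*z - 3) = (z - 3)*(z + 2)*(z + 3)*(z + 1)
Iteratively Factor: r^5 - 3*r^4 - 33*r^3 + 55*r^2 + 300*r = (r - 5)*(r^4 + 2*r^3 - 23*r^2 - 60*r) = (r - 5)^2*(r^3 + 7*r^2 + 12*r) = (r - 5)^2*(r + 3)*(r^2 + 4*r) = r*(r - 5)^2*(r + 3)*(r + 4)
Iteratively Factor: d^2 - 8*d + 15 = (d - 5)*(d - 3)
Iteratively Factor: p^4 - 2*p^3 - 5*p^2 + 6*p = (p)*(p^3 - 2*p^2 - 5*p + 6) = p*(p - 1)*(p^2 - p - 6) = p*(p - 1)*(p + 2)*(p - 3)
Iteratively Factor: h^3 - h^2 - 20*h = (h)*(h^2 - h - 20) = h*(h + 4)*(h - 5)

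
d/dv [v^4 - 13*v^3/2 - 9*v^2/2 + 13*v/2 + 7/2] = 4*v^3 - 39*v^2/2 - 9*v + 13/2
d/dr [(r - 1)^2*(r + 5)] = 3*(r - 1)*(r + 3)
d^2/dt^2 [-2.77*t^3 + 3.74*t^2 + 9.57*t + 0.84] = 7.48 - 16.62*t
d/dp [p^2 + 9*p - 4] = 2*p + 9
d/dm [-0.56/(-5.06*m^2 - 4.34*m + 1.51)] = (-5.6672*m - 2.4304)/(5.06*m^2 + 4.34*m - 1.51)^2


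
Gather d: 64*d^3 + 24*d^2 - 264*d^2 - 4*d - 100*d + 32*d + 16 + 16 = 64*d^3 - 240*d^2 - 72*d + 32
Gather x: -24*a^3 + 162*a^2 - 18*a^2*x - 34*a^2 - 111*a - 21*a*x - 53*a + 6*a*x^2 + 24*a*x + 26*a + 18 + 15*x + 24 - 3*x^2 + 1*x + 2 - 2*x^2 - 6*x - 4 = -24*a^3 + 128*a^2 - 138*a + x^2*(6*a - 5) + x*(-18*a^2 + 3*a + 10) + 40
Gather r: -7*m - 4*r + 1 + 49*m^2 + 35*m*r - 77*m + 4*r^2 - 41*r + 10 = 49*m^2 - 84*m + 4*r^2 + r*(35*m - 45) + 11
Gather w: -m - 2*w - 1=-m - 2*w - 1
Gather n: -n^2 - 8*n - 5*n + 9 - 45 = -n^2 - 13*n - 36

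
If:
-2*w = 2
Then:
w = -1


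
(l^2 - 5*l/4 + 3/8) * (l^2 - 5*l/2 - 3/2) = l^4 - 15*l^3/4 + 2*l^2 + 15*l/16 - 9/16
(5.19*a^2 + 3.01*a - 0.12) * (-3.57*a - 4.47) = -18.5283*a^3 - 33.945*a^2 - 13.0263*a + 0.5364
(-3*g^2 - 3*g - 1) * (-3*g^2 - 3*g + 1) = 9*g^4 + 18*g^3 + 9*g^2 - 1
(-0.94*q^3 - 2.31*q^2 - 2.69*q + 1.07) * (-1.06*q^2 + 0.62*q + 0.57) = 0.9964*q^5 + 1.8658*q^4 + 0.8834*q^3 - 4.1187*q^2 - 0.8699*q + 0.6099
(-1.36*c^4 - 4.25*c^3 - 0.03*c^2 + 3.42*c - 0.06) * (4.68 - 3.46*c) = 4.7056*c^5 + 8.3402*c^4 - 19.7862*c^3 - 11.9736*c^2 + 16.2132*c - 0.2808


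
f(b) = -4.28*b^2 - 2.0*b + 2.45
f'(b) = -8.56*b - 2.0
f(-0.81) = 1.26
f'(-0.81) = 4.93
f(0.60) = -0.29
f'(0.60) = -7.14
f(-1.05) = -0.17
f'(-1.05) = 6.99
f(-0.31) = 2.66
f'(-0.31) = 0.65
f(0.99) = -3.72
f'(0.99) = -10.47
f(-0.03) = 2.51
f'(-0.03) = -1.74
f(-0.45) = 2.48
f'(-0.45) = 1.85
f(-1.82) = -8.09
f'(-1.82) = 13.58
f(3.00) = -42.07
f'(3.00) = -27.68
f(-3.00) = -30.07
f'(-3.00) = 23.68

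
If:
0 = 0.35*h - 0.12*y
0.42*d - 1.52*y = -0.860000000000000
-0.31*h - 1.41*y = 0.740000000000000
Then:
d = -3.81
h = -0.17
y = -0.49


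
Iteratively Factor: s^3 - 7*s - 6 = (s + 2)*(s^2 - 2*s - 3) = (s - 3)*(s + 2)*(s + 1)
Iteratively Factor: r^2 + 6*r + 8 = (r + 2)*(r + 4)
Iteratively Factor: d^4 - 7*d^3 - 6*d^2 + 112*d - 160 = (d - 5)*(d^3 - 2*d^2 - 16*d + 32) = (d - 5)*(d - 4)*(d^2 + 2*d - 8) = (d - 5)*(d - 4)*(d + 4)*(d - 2)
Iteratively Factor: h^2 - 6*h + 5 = (h - 1)*(h - 5)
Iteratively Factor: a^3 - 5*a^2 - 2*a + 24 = (a + 2)*(a^2 - 7*a + 12) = (a - 4)*(a + 2)*(a - 3)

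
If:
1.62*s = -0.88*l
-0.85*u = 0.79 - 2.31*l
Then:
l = 0.367965367965368*u + 0.341991341991342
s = -0.199882422104644*u - 0.185773074661964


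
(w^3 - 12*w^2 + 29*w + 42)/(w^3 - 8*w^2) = (w^3 - 12*w^2 + 29*w + 42)/(w^2*(w - 8))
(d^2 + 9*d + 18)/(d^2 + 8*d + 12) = (d + 3)/(d + 2)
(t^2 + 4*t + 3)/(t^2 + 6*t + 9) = (t + 1)/(t + 3)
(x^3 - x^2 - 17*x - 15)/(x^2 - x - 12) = (x^2 - 4*x - 5)/(x - 4)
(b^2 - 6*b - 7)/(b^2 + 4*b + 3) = (b - 7)/(b + 3)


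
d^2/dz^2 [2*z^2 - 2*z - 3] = 4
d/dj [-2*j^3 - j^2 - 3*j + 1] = -6*j^2 - 2*j - 3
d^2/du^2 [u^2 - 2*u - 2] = 2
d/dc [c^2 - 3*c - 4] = 2*c - 3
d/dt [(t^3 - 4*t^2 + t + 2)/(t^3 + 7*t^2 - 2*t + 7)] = (11*t^4 - 6*t^3 + 16*t^2 - 84*t + 11)/(t^6 + 14*t^5 + 45*t^4 - 14*t^3 + 102*t^2 - 28*t + 49)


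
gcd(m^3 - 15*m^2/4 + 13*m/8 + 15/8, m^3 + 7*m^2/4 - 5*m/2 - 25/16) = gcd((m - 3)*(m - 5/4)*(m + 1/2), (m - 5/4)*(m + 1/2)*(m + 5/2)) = m^2 - 3*m/4 - 5/8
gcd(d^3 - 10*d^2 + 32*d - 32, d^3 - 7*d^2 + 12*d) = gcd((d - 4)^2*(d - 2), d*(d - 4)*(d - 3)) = d - 4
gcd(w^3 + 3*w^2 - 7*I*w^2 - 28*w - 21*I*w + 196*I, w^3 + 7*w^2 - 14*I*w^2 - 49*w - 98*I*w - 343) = w^2 + w*(7 - 7*I) - 49*I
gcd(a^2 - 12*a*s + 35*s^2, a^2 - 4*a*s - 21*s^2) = -a + 7*s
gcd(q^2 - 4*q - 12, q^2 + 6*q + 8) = q + 2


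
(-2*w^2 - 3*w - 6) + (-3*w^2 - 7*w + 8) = -5*w^2 - 10*w + 2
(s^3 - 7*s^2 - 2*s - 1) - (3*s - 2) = s^3 - 7*s^2 - 5*s + 1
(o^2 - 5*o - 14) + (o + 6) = o^2 - 4*o - 8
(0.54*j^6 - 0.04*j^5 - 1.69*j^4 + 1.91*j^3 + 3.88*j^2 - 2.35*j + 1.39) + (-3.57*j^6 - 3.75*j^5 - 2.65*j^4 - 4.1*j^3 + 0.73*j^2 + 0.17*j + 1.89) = -3.03*j^6 - 3.79*j^5 - 4.34*j^4 - 2.19*j^3 + 4.61*j^2 - 2.18*j + 3.28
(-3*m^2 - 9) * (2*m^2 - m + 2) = -6*m^4 + 3*m^3 - 24*m^2 + 9*m - 18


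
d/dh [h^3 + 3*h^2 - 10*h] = 3*h^2 + 6*h - 10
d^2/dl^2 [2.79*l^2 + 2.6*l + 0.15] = 5.58000000000000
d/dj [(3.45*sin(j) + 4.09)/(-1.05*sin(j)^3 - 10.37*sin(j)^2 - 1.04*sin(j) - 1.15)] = (7.245*sin(j)^3 + 48.66*sin(j)^2 + 84.8266*sin(j) + 0.2861)*cos(j)/(1.1025*sin(j)^6 + 21.777*sin(j)^5 + 109.7209*sin(j)^4 + 23.9846*sin(j)^3 + 24.9326*sin(j)^2 + 2.392*sin(j) + 1.3225)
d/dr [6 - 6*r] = -6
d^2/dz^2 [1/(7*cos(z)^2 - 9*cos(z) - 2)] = (196*sin(z)^4 - 235*sin(z)^2 + 873*cos(z)/4 - 189*cos(3*z)/4 - 151)/(7*sin(z)^2 + 9*cos(z) - 5)^3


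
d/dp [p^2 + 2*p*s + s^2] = 2*p + 2*s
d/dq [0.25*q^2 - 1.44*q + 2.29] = 0.5*q - 1.44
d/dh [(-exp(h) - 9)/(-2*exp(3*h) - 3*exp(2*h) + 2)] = (-6*(exp(h) + 1)*(exp(h) + 9)*exp(h) + 2*exp(3*h) + 3*exp(2*h) - 2)*exp(h)/(2*exp(3*h) + 3*exp(2*h) - 2)^2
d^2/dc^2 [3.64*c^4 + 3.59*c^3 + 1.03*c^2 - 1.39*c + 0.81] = 43.68*c^2 + 21.54*c + 2.06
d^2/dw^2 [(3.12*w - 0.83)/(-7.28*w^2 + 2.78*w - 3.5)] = (-(3.12*w - 0.83)*(14.56*w - 2.78)*(29.12*w - 5.56) + (136.2816*w - 29.432)*(7.28*w^2 - 2.78*w + 3.5))/(7.28*w^2 - 2.78*w + 3.5)^3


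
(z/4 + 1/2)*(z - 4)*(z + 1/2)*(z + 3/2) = z^4/4 - 45*z^2/16 - 35*z/8 - 3/2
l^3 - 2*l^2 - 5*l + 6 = (l - 3)*(l - 1)*(l + 2)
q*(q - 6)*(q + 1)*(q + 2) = q^4 - 3*q^3 - 16*q^2 - 12*q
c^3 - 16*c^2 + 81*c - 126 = (c - 7)*(c - 6)*(c - 3)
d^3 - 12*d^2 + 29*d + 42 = (d - 7)*(d - 6)*(d + 1)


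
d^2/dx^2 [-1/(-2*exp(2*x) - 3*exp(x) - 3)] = (2*(4*exp(x) + 3)^2*exp(x) - (8*exp(x) + 3)*(2*exp(2*x) + 3*exp(x) + 3))*exp(x)/(2*exp(2*x) + 3*exp(x) + 3)^3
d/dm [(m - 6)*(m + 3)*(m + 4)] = 3*m^2 + 2*m - 30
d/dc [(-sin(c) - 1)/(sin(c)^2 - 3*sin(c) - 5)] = (sin(c)^2 + 2*sin(c) + 2)*cos(c)/(sin(c)^2 - 3*sin(c) - 5)^2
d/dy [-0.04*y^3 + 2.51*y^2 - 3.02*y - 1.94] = -0.12*y^2 + 5.02*y - 3.02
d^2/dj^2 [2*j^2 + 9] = 4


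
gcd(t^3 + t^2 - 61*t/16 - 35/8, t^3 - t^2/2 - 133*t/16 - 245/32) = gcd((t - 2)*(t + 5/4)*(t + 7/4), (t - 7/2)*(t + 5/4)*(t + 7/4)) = t^2 + 3*t + 35/16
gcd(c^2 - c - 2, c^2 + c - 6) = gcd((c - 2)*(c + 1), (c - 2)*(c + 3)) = c - 2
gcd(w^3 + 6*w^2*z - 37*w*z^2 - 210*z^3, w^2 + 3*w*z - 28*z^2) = w + 7*z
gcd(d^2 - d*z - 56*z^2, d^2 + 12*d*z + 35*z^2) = d + 7*z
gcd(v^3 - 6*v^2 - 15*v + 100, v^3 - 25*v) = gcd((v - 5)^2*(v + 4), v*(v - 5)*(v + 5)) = v - 5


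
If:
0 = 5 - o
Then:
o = 5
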